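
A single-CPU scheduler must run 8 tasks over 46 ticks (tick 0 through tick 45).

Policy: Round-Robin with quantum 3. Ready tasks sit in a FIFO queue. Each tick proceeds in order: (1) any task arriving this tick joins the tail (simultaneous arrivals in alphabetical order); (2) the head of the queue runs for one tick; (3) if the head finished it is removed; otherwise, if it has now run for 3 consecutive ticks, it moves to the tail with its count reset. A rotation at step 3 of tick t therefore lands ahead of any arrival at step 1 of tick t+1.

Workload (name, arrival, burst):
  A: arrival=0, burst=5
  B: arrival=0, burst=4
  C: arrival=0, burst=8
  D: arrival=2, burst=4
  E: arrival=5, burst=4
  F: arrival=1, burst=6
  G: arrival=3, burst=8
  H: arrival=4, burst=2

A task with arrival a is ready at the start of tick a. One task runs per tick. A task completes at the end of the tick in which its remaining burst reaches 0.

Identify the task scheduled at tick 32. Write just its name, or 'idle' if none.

running at tick 32 = D

t=0: queue=[A,B,C] q_used=0 → run A
t=1: queue=[A,B,C,F] q_used=1 → run A
t=2: queue=[A,B,C,F,D] q_used=2 → run A
t=3: queue=[B,C,F,D,A,G] q_used=0 → run B
t=4: queue=[B,C,F,D,A,G,H] q_used=1 → run B
t=5: queue=[B,C,F,D,A,G,H,E] q_used=2 → run B
t=6: queue=[C,F,D,A,G,H,E,B] q_used=0 → run C
t=7: queue=[C,F,D,A,G,H,E,B] q_used=1 → run C
t=8: queue=[C,F,D,A,G,H,E,B] q_used=2 → run C
t=9: queue=[F,D,A,G,H,E,B,C] q_used=0 → run F
t=10: queue=[F,D,A,G,H,E,B,C] q_used=1 → run F
t=11: queue=[F,D,A,G,H,E,B,C] q_used=2 → run F
t=12: queue=[D,A,G,H,E,B,C,F] q_used=0 → run D
t=13: queue=[D,A,G,H,E,B,C,F] q_used=1 → run D
t=14: queue=[D,A,G,H,E,B,C,F] q_used=2 → run D
t=15: queue=[A,G,H,E,B,C,F,D] q_used=0 → run A
t=16: queue=[A,G,H,E,B,C,F,D] q_used=1 → run A
t=17: queue=[G,H,E,B,C,F,D] q_used=0 → run G
t=18: queue=[G,H,E,B,C,F,D] q_used=1 → run G
t=19: queue=[G,H,E,B,C,F,D] q_used=2 → run G
t=20: queue=[H,E,B,C,F,D,G] q_used=0 → run H
t=21: queue=[H,E,B,C,F,D,G] q_used=1 → run H
t=22: queue=[E,B,C,F,D,G] q_used=0 → run E
t=23: queue=[E,B,C,F,D,G] q_used=1 → run E
t=24: queue=[E,B,C,F,D,G] q_used=2 → run E
t=25: queue=[B,C,F,D,G,E] q_used=0 → run B
t=26: queue=[C,F,D,G,E] q_used=0 → run C
t=27: queue=[C,F,D,G,E] q_used=1 → run C
t=28: queue=[C,F,D,G,E] q_used=2 → run C
t=29: queue=[F,D,G,E,C] q_used=0 → run F
t=30: queue=[F,D,G,E,C] q_used=1 → run F
t=31: queue=[F,D,G,E,C] q_used=2 → run F
t=32: queue=[D,G,E,C] q_used=0 → run D
t=33: queue=[G,E,C] q_used=0 → run G
t=34: queue=[G,E,C] q_used=1 → run G
t=35: queue=[G,E,C] q_used=2 → run G
t=36: queue=[E,C,G] q_used=0 → run E
t=37: queue=[C,G] q_used=0 → run C
t=38: queue=[C,G] q_used=1 → run C
t=39: queue=[G] q_used=0 → run G
t=40: queue=[G] q_used=1 → run G
t=41: (idle)
t=42: (idle)
t=43: (idle)
t=44: (idle)
t=45: (idle)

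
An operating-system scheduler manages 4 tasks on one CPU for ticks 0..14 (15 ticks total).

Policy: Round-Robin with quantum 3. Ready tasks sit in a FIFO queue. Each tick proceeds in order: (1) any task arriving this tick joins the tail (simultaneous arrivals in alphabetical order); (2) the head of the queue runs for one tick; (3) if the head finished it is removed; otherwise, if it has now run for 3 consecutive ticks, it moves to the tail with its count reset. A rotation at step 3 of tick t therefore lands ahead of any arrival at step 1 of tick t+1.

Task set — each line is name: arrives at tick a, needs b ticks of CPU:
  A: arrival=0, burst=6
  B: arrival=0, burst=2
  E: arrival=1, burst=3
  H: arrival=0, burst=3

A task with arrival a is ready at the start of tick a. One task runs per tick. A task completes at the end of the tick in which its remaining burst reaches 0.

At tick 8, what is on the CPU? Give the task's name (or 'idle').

running at tick 8 = E

t=0: queue=[A,B,H] q_used=0 → run A
t=1: queue=[A,B,H,E] q_used=1 → run A
t=2: queue=[A,B,H,E] q_used=2 → run A
t=3: queue=[B,H,E,A] q_used=0 → run B
t=4: queue=[B,H,E,A] q_used=1 → run B
t=5: queue=[H,E,A] q_used=0 → run H
t=6: queue=[H,E,A] q_used=1 → run H
t=7: queue=[H,E,A] q_used=2 → run H
t=8: queue=[E,A] q_used=0 → run E
t=9: queue=[E,A] q_used=1 → run E
t=10: queue=[E,A] q_used=2 → run E
t=11: queue=[A] q_used=0 → run A
t=12: queue=[A] q_used=1 → run A
t=13: queue=[A] q_used=2 → run A
t=14: (idle)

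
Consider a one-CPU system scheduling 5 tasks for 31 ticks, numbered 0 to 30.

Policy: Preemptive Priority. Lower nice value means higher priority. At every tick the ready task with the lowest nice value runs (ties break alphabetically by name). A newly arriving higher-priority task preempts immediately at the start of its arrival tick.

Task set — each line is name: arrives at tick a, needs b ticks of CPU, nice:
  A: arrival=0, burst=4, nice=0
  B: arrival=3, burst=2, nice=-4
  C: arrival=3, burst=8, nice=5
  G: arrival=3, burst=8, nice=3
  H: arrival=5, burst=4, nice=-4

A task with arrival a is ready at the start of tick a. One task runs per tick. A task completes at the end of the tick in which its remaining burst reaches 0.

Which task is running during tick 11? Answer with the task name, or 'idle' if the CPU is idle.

running at tick 11 = G

t=0: ready={A} → run A
t=1: ready={A} → run A
t=2: ready={A} → run A
t=3: ready={A,B,C,G} → run B
t=4: ready={A,B,C,G} → run B
t=5: ready={A,C,G,H} → run H
t=6: ready={A,C,G,H} → run H
t=7: ready={A,C,G,H} → run H
t=8: ready={A,C,G,H} → run H
t=9: ready={A,C,G} → run A
t=10: ready={C,G} → run G
t=11: ready={C,G} → run G
t=12: ready={C,G} → run G
t=13: ready={C,G} → run G
t=14: ready={C,G} → run G
t=15: ready={C,G} → run G
t=16: ready={C,G} → run G
t=17: ready={C,G} → run G
t=18: ready={C} → run C
t=19: ready={C} → run C
t=20: ready={C} → run C
t=21: ready={C} → run C
t=22: ready={C} → run C
t=23: ready={C} → run C
t=24: ready={C} → run C
t=25: ready={C} → run C
t=26: (idle)
t=27: (idle)
t=28: (idle)
t=29: (idle)
t=30: (idle)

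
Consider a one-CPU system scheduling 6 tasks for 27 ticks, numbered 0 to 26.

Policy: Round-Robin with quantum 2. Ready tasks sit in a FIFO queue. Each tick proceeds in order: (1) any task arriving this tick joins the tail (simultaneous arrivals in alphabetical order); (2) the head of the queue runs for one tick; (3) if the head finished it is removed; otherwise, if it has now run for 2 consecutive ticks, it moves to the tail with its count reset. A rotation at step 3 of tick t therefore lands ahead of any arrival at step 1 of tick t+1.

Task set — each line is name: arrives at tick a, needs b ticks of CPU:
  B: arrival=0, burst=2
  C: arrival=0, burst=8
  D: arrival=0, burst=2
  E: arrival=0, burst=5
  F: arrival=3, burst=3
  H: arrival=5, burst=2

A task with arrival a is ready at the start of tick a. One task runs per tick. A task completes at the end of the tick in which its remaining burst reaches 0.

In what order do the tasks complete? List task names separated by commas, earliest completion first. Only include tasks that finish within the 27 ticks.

completion order = B, D, H, F, E, C

t=0: queue=[B,C,D,E] q_used=0 → run B
t=1: queue=[B,C,D,E] q_used=1 → run B
t=2: queue=[C,D,E] q_used=0 → run C
t=3: queue=[C,D,E,F] q_used=1 → run C
t=4: queue=[D,E,F,C] q_used=0 → run D
t=5: queue=[D,E,F,C,H] q_used=1 → run D
t=6: queue=[E,F,C,H] q_used=0 → run E
t=7: queue=[E,F,C,H] q_used=1 → run E
t=8: queue=[F,C,H,E] q_used=0 → run F
t=9: queue=[F,C,H,E] q_used=1 → run F
t=10: queue=[C,H,E,F] q_used=0 → run C
t=11: queue=[C,H,E,F] q_used=1 → run C
t=12: queue=[H,E,F,C] q_used=0 → run H
t=13: queue=[H,E,F,C] q_used=1 → run H
t=14: queue=[E,F,C] q_used=0 → run E
t=15: queue=[E,F,C] q_used=1 → run E
t=16: queue=[F,C,E] q_used=0 → run F
t=17: queue=[C,E] q_used=0 → run C
t=18: queue=[C,E] q_used=1 → run C
t=19: queue=[E,C] q_used=0 → run E
t=20: queue=[C] q_used=0 → run C
t=21: queue=[C] q_used=1 → run C
t=22: (idle)
t=23: (idle)
t=24: (idle)
t=25: (idle)
t=26: (idle)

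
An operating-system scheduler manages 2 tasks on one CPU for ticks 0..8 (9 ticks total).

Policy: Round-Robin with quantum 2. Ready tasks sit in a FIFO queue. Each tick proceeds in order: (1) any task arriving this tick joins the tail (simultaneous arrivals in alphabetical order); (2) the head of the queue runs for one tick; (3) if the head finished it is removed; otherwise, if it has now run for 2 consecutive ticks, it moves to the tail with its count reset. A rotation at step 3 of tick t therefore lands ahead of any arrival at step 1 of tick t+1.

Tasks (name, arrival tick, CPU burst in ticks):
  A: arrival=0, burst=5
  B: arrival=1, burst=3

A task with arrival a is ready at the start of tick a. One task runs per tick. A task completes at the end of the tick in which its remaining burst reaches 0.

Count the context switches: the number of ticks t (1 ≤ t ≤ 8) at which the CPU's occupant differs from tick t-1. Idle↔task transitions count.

context switches = 5

t=0: queue=[A] q_used=0 → run A
t=1: queue=[A,B] q_used=1 → run A
t=2: queue=[B,A] q_used=0 → run B
t=3: queue=[B,A] q_used=1 → run B
t=4: queue=[A,B] q_used=0 → run A
t=5: queue=[A,B] q_used=1 → run A
t=6: queue=[B,A] q_used=0 → run B
t=7: queue=[A] q_used=0 → run A
t=8: (idle)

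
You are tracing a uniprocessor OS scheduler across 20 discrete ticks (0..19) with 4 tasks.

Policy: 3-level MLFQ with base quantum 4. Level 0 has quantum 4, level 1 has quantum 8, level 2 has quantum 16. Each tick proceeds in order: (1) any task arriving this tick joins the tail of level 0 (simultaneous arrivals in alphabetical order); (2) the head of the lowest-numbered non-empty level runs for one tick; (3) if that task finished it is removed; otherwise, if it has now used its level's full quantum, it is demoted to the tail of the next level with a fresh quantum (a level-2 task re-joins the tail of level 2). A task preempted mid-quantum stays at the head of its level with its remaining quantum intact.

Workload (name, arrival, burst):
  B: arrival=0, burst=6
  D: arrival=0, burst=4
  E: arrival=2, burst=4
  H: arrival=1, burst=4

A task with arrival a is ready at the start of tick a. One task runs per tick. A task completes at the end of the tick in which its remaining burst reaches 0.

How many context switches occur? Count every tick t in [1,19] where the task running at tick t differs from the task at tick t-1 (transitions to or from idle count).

context switches = 5

t=0: L0/L1/L2 = BD/-/- → run B
t=1: L0/L1/L2 = BDH/-/- → run B
t=2: L0/L1/L2 = BDHE/-/- → run B
t=3: L0/L1/L2 = BDHE/-/- → run B
t=4: L0/L1/L2 = DHE/B/- → run D
t=5: L0/L1/L2 = DHE/B/- → run D
t=6: L0/L1/L2 = DHE/B/- → run D
t=7: L0/L1/L2 = DHE/B/- → run D
t=8: L0/L1/L2 = HE/B/- → run H
t=9: L0/L1/L2 = HE/B/- → run H
t=10: L0/L1/L2 = HE/B/- → run H
t=11: L0/L1/L2 = HE/B/- → run H
t=12: L0/L1/L2 = E/B/- → run E
t=13: L0/L1/L2 = E/B/- → run E
t=14: L0/L1/L2 = E/B/- → run E
t=15: L0/L1/L2 = E/B/- → run E
t=16: L0/L1/L2 = -/B/- → run B
t=17: L0/L1/L2 = -/B/- → run B
t=18: (idle)
t=19: (idle)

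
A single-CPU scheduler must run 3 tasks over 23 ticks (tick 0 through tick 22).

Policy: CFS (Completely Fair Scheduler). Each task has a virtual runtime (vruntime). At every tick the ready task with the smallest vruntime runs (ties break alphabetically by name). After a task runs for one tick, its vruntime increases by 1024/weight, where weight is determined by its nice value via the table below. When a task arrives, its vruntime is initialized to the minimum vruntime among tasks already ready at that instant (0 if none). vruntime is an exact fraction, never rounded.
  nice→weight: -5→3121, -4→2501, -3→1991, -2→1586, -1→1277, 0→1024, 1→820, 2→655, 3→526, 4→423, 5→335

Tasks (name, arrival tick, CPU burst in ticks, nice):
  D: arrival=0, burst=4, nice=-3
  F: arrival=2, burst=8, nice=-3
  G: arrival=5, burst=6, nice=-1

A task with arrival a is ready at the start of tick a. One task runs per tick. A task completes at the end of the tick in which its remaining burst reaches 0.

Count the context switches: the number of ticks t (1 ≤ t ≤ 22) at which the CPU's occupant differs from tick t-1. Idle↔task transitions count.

t=0: vr[D=0] → run D
t=1: vr[D=1024/1991] → run D
t=2: vr[D=2048/1991 F=2048/1991] → run D
t=3: vr[D=3072/1991 F=2048/1991] → run F
t=4: vr[D=3072/1991 F=3072/1991] → run D
t=5: vr[F=3072/1991 G=3072/1991] → run F
t=6: vr[F=4096/1991 G=3072/1991] → run G
t=7: vr[F=4096/1991 G=5961728/2542507] → run F
t=8: vr[F=5120/1991 G=5961728/2542507] → run G
t=9: vr[F=5120/1991 G=8000512/2542507] → run F
t=10: vr[F=6144/1991 G=8000512/2542507] → run F
t=11: vr[F=7168/1991 G=8000512/2542507] → run G
t=12: vr[F=7168/1991 G=10039296/2542507] → run F
t=13: vr[F=8192/1991 G=10039296/2542507] → run G
t=14: vr[F=8192/1991 G=12078080/2542507] → run F
t=15: vr[F=9216/1991 G=12078080/2542507] → run F
t=16: vr[G=12078080/2542507] → run G
t=17: vr[G=14116864/2542507] → run G
t=18: (idle)
t=19: (idle)
t=20: (idle)
t=21: (idle)
t=22: (idle)

context switches = 13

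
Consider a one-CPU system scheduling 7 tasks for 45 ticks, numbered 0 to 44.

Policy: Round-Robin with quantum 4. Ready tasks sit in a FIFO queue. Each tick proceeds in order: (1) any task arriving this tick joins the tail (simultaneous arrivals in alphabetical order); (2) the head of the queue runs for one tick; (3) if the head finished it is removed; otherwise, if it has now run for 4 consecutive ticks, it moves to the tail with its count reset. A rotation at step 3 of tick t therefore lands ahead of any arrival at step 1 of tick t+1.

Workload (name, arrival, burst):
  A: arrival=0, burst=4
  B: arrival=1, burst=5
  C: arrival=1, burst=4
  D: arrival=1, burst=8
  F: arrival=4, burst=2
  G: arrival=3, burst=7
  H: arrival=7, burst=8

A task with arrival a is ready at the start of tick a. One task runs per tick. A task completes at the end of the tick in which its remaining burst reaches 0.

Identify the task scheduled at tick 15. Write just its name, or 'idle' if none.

running at tick 15 = D

t=0: queue=[A] q_used=0 → run A
t=1: queue=[A,B,C,D] q_used=1 → run A
t=2: queue=[A,B,C,D] q_used=2 → run A
t=3: queue=[A,B,C,D,G] q_used=3 → run A
t=4: queue=[B,C,D,G,F] q_used=0 → run B
t=5: queue=[B,C,D,G,F] q_used=1 → run B
t=6: queue=[B,C,D,G,F] q_used=2 → run B
t=7: queue=[B,C,D,G,F,H] q_used=3 → run B
t=8: queue=[C,D,G,F,H,B] q_used=0 → run C
t=9: queue=[C,D,G,F,H,B] q_used=1 → run C
t=10: queue=[C,D,G,F,H,B] q_used=2 → run C
t=11: queue=[C,D,G,F,H,B] q_used=3 → run C
t=12: queue=[D,G,F,H,B] q_used=0 → run D
t=13: queue=[D,G,F,H,B] q_used=1 → run D
t=14: queue=[D,G,F,H,B] q_used=2 → run D
t=15: queue=[D,G,F,H,B] q_used=3 → run D
t=16: queue=[G,F,H,B,D] q_used=0 → run G
t=17: queue=[G,F,H,B,D] q_used=1 → run G
t=18: queue=[G,F,H,B,D] q_used=2 → run G
t=19: queue=[G,F,H,B,D] q_used=3 → run G
t=20: queue=[F,H,B,D,G] q_used=0 → run F
t=21: queue=[F,H,B,D,G] q_used=1 → run F
t=22: queue=[H,B,D,G] q_used=0 → run H
t=23: queue=[H,B,D,G] q_used=1 → run H
t=24: queue=[H,B,D,G] q_used=2 → run H
t=25: queue=[H,B,D,G] q_used=3 → run H
t=26: queue=[B,D,G,H] q_used=0 → run B
t=27: queue=[D,G,H] q_used=0 → run D
t=28: queue=[D,G,H] q_used=1 → run D
t=29: queue=[D,G,H] q_used=2 → run D
t=30: queue=[D,G,H] q_used=3 → run D
t=31: queue=[G,H] q_used=0 → run G
t=32: queue=[G,H] q_used=1 → run G
t=33: queue=[G,H] q_used=2 → run G
t=34: queue=[H] q_used=0 → run H
t=35: queue=[H] q_used=1 → run H
t=36: queue=[H] q_used=2 → run H
t=37: queue=[H] q_used=3 → run H
t=38: (idle)
t=39: (idle)
t=40: (idle)
t=41: (idle)
t=42: (idle)
t=43: (idle)
t=44: (idle)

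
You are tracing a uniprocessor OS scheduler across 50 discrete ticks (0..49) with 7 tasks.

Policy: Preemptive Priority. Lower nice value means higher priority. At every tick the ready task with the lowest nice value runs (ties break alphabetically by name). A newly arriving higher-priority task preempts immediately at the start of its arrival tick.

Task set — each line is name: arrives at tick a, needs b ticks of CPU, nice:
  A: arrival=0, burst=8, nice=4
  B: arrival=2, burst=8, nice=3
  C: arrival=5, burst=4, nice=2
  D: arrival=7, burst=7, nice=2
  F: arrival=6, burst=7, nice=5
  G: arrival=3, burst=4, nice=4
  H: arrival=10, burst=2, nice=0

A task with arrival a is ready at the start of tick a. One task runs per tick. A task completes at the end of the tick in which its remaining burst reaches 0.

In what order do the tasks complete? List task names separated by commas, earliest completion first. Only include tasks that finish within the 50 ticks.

t=0: ready={A} → run A
t=1: ready={A} → run A
t=2: ready={A,B} → run B
t=3: ready={A,B,G} → run B
t=4: ready={A,B,G} → run B
t=5: ready={A,B,C,G} → run C
t=6: ready={A,B,C,F,G} → run C
t=7: ready={A,B,C,D,F,G} → run C
t=8: ready={A,B,C,D,F,G} → run C
t=9: ready={A,B,D,F,G} → run D
t=10: ready={A,B,D,F,G,H} → run H
t=11: ready={A,B,D,F,G,H} → run H
t=12: ready={A,B,D,F,G} → run D
t=13: ready={A,B,D,F,G} → run D
t=14: ready={A,B,D,F,G} → run D
t=15: ready={A,B,D,F,G} → run D
t=16: ready={A,B,D,F,G} → run D
t=17: ready={A,B,D,F,G} → run D
t=18: ready={A,B,F,G} → run B
t=19: ready={A,B,F,G} → run B
t=20: ready={A,B,F,G} → run B
t=21: ready={A,B,F,G} → run B
t=22: ready={A,B,F,G} → run B
t=23: ready={A,F,G} → run A
t=24: ready={A,F,G} → run A
t=25: ready={A,F,G} → run A
t=26: ready={A,F,G} → run A
t=27: ready={A,F,G} → run A
t=28: ready={A,F,G} → run A
t=29: ready={F,G} → run G
t=30: ready={F,G} → run G
t=31: ready={F,G} → run G
t=32: ready={F,G} → run G
t=33: ready={F} → run F
t=34: ready={F} → run F
t=35: ready={F} → run F
t=36: ready={F} → run F
t=37: ready={F} → run F
t=38: ready={F} → run F
t=39: ready={F} → run F
t=40: (idle)
t=41: (idle)
t=42: (idle)
t=43: (idle)
t=44: (idle)
t=45: (idle)
t=46: (idle)
t=47: (idle)
t=48: (idle)
t=49: (idle)

completion order = C, H, D, B, A, G, F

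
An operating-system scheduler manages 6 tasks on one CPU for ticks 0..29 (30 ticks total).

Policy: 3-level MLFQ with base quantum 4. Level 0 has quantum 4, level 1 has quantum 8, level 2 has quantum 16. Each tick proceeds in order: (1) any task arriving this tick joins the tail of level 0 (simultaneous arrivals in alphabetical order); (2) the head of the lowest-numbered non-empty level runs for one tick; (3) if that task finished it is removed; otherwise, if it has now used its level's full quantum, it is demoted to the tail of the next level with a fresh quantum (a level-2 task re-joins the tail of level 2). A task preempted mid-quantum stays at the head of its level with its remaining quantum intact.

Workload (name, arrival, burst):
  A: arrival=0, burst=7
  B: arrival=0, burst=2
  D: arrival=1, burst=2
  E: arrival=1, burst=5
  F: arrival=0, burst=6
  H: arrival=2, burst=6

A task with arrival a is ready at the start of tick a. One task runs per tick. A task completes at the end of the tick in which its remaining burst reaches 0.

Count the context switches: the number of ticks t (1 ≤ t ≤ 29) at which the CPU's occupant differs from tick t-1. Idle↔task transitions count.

t=0: L0/L1/L2 = ABF/-/- → run A
t=1: L0/L1/L2 = ABFDE/-/- → run A
t=2: L0/L1/L2 = ABFDEH/-/- → run A
t=3: L0/L1/L2 = ABFDEH/-/- → run A
t=4: L0/L1/L2 = BFDEH/A/- → run B
t=5: L0/L1/L2 = BFDEH/A/- → run B
t=6: L0/L1/L2 = FDEH/A/- → run F
t=7: L0/L1/L2 = FDEH/A/- → run F
t=8: L0/L1/L2 = FDEH/A/- → run F
t=9: L0/L1/L2 = FDEH/A/- → run F
t=10: L0/L1/L2 = DEH/AF/- → run D
t=11: L0/L1/L2 = DEH/AF/- → run D
t=12: L0/L1/L2 = EH/AF/- → run E
t=13: L0/L1/L2 = EH/AF/- → run E
t=14: L0/L1/L2 = EH/AF/- → run E
t=15: L0/L1/L2 = EH/AF/- → run E
t=16: L0/L1/L2 = H/AFE/- → run H
t=17: L0/L1/L2 = H/AFE/- → run H
t=18: L0/L1/L2 = H/AFE/- → run H
t=19: L0/L1/L2 = H/AFE/- → run H
t=20: L0/L1/L2 = -/AFEH/- → run A
t=21: L0/L1/L2 = -/AFEH/- → run A
t=22: L0/L1/L2 = -/AFEH/- → run A
t=23: L0/L1/L2 = -/FEH/- → run F
t=24: L0/L1/L2 = -/FEH/- → run F
t=25: L0/L1/L2 = -/EH/- → run E
t=26: L0/L1/L2 = -/H/- → run H
t=27: L0/L1/L2 = -/H/- → run H
t=28: (idle)
t=29: (idle)

context switches = 10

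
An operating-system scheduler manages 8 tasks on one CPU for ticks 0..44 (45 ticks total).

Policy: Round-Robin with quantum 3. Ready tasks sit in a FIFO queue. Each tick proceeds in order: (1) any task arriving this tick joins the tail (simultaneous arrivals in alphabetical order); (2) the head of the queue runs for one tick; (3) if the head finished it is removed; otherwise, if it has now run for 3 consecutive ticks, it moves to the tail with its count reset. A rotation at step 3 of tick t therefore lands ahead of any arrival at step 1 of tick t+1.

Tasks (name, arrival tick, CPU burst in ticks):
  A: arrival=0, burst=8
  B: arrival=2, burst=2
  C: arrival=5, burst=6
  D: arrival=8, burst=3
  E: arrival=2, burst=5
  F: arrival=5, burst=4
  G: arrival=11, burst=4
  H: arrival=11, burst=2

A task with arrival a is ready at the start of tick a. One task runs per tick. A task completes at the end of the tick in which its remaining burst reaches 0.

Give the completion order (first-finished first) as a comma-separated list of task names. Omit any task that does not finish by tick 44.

completion order = B, E, D, A, H, C, F, G

t=0: queue=[A] q_used=0 → run A
t=1: queue=[A] q_used=1 → run A
t=2: queue=[A,B,E] q_used=2 → run A
t=3: queue=[B,E,A] q_used=0 → run B
t=4: queue=[B,E,A] q_used=1 → run B
t=5: queue=[E,A,C,F] q_used=0 → run E
t=6: queue=[E,A,C,F] q_used=1 → run E
t=7: queue=[E,A,C,F] q_used=2 → run E
t=8: queue=[A,C,F,E,D] q_used=0 → run A
t=9: queue=[A,C,F,E,D] q_used=1 → run A
t=10: queue=[A,C,F,E,D] q_used=2 → run A
t=11: queue=[C,F,E,D,A,G,H] q_used=0 → run C
t=12: queue=[C,F,E,D,A,G,H] q_used=1 → run C
t=13: queue=[C,F,E,D,A,G,H] q_used=2 → run C
t=14: queue=[F,E,D,A,G,H,C] q_used=0 → run F
t=15: queue=[F,E,D,A,G,H,C] q_used=1 → run F
t=16: queue=[F,E,D,A,G,H,C] q_used=2 → run F
t=17: queue=[E,D,A,G,H,C,F] q_used=0 → run E
t=18: queue=[E,D,A,G,H,C,F] q_used=1 → run E
t=19: queue=[D,A,G,H,C,F] q_used=0 → run D
t=20: queue=[D,A,G,H,C,F] q_used=1 → run D
t=21: queue=[D,A,G,H,C,F] q_used=2 → run D
t=22: queue=[A,G,H,C,F] q_used=0 → run A
t=23: queue=[A,G,H,C,F] q_used=1 → run A
t=24: queue=[G,H,C,F] q_used=0 → run G
t=25: queue=[G,H,C,F] q_used=1 → run G
t=26: queue=[G,H,C,F] q_used=2 → run G
t=27: queue=[H,C,F,G] q_used=0 → run H
t=28: queue=[H,C,F,G] q_used=1 → run H
t=29: queue=[C,F,G] q_used=0 → run C
t=30: queue=[C,F,G] q_used=1 → run C
t=31: queue=[C,F,G] q_used=2 → run C
t=32: queue=[F,G] q_used=0 → run F
t=33: queue=[G] q_used=0 → run G
t=34: (idle)
t=35: (idle)
t=36: (idle)
t=37: (idle)
t=38: (idle)
t=39: (idle)
t=40: (idle)
t=41: (idle)
t=42: (idle)
t=43: (idle)
t=44: (idle)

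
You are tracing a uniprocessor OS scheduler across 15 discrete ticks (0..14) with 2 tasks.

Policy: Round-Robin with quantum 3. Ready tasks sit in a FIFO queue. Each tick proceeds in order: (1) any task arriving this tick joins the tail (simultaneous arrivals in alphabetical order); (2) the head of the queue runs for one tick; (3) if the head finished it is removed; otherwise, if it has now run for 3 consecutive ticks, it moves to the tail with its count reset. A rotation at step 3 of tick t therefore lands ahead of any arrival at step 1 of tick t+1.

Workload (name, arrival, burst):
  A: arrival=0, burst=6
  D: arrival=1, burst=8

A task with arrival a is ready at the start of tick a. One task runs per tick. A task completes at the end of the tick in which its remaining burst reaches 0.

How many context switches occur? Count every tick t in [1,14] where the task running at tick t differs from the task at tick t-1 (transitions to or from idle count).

context switches = 4

t=0: queue=[A] q_used=0 → run A
t=1: queue=[A,D] q_used=1 → run A
t=2: queue=[A,D] q_used=2 → run A
t=3: queue=[D,A] q_used=0 → run D
t=4: queue=[D,A] q_used=1 → run D
t=5: queue=[D,A] q_used=2 → run D
t=6: queue=[A,D] q_used=0 → run A
t=7: queue=[A,D] q_used=1 → run A
t=8: queue=[A,D] q_used=2 → run A
t=9: queue=[D] q_used=0 → run D
t=10: queue=[D] q_used=1 → run D
t=11: queue=[D] q_used=2 → run D
t=12: queue=[D] q_used=0 → run D
t=13: queue=[D] q_used=1 → run D
t=14: (idle)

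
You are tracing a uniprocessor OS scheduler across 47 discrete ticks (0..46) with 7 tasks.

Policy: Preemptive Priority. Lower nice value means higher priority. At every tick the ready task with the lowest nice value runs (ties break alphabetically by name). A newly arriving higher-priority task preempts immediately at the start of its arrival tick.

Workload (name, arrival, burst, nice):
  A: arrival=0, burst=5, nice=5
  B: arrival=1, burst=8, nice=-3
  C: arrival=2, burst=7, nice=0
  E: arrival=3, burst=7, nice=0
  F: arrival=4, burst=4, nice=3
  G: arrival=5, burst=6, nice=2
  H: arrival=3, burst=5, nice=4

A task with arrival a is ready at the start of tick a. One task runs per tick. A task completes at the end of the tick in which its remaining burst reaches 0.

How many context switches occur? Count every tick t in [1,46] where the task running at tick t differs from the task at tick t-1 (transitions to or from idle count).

t=0: ready={A} → run A
t=1: ready={A,B} → run B
t=2: ready={A,B,C} → run B
t=3: ready={A,B,C,E,H} → run B
t=4: ready={A,B,C,E,F,H} → run B
t=5: ready={A,B,C,E,F,G,H} → run B
t=6: ready={A,B,C,E,F,G,H} → run B
t=7: ready={A,B,C,E,F,G,H} → run B
t=8: ready={A,B,C,E,F,G,H} → run B
t=9: ready={A,C,E,F,G,H} → run C
t=10: ready={A,C,E,F,G,H} → run C
t=11: ready={A,C,E,F,G,H} → run C
t=12: ready={A,C,E,F,G,H} → run C
t=13: ready={A,C,E,F,G,H} → run C
t=14: ready={A,C,E,F,G,H} → run C
t=15: ready={A,C,E,F,G,H} → run C
t=16: ready={A,E,F,G,H} → run E
t=17: ready={A,E,F,G,H} → run E
t=18: ready={A,E,F,G,H} → run E
t=19: ready={A,E,F,G,H} → run E
t=20: ready={A,E,F,G,H} → run E
t=21: ready={A,E,F,G,H} → run E
t=22: ready={A,E,F,G,H} → run E
t=23: ready={A,F,G,H} → run G
t=24: ready={A,F,G,H} → run G
t=25: ready={A,F,G,H} → run G
t=26: ready={A,F,G,H} → run G
t=27: ready={A,F,G,H} → run G
t=28: ready={A,F,G,H} → run G
t=29: ready={A,F,H} → run F
t=30: ready={A,F,H} → run F
t=31: ready={A,F,H} → run F
t=32: ready={A,F,H} → run F
t=33: ready={A,H} → run H
t=34: ready={A,H} → run H
t=35: ready={A,H} → run H
t=36: ready={A,H} → run H
t=37: ready={A,H} → run H
t=38: ready={A} → run A
t=39: ready={A} → run A
t=40: ready={A} → run A
t=41: ready={A} → run A
t=42: (idle)
t=43: (idle)
t=44: (idle)
t=45: (idle)
t=46: (idle)

context switches = 8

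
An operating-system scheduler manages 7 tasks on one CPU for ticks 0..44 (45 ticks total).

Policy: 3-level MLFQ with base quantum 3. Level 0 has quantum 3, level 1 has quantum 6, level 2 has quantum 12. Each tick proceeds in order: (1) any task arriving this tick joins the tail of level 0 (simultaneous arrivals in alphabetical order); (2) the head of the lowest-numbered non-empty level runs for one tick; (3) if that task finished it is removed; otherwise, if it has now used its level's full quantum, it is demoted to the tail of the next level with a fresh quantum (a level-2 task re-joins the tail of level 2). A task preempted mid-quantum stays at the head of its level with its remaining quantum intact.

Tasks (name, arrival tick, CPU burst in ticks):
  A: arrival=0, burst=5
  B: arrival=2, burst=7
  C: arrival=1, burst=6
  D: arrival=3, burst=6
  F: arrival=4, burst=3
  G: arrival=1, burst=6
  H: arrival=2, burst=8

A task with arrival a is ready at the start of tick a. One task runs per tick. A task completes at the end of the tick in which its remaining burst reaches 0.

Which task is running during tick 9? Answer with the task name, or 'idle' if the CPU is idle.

t=0: L0/L1/L2 = A/-/- → run A
t=1: L0/L1/L2 = ACG/-/- → run A
t=2: L0/L1/L2 = ACGBH/-/- → run A
t=3: L0/L1/L2 = CGBHD/A/- → run C
t=4: L0/L1/L2 = CGBHDF/A/- → run C
t=5: L0/L1/L2 = CGBHDF/A/- → run C
t=6: L0/L1/L2 = GBHDF/AC/- → run G
t=7: L0/L1/L2 = GBHDF/AC/- → run G
t=8: L0/L1/L2 = GBHDF/AC/- → run G
t=9: L0/L1/L2 = BHDF/ACG/- → run B
t=10: L0/L1/L2 = BHDF/ACG/- → run B
t=11: L0/L1/L2 = BHDF/ACG/- → run B
t=12: L0/L1/L2 = HDF/ACGB/- → run H
t=13: L0/L1/L2 = HDF/ACGB/- → run H
t=14: L0/L1/L2 = HDF/ACGB/- → run H
t=15: L0/L1/L2 = DF/ACGBH/- → run D
t=16: L0/L1/L2 = DF/ACGBH/- → run D
t=17: L0/L1/L2 = DF/ACGBH/- → run D
t=18: L0/L1/L2 = F/ACGBHD/- → run F
t=19: L0/L1/L2 = F/ACGBHD/- → run F
t=20: L0/L1/L2 = F/ACGBHD/- → run F
t=21: L0/L1/L2 = -/ACGBHD/- → run A
t=22: L0/L1/L2 = -/ACGBHD/- → run A
t=23: L0/L1/L2 = -/CGBHD/- → run C
t=24: L0/L1/L2 = -/CGBHD/- → run C
t=25: L0/L1/L2 = -/CGBHD/- → run C
t=26: L0/L1/L2 = -/GBHD/- → run G
t=27: L0/L1/L2 = -/GBHD/- → run G
t=28: L0/L1/L2 = -/GBHD/- → run G
t=29: L0/L1/L2 = -/BHD/- → run B
t=30: L0/L1/L2 = -/BHD/- → run B
t=31: L0/L1/L2 = -/BHD/- → run B
t=32: L0/L1/L2 = -/BHD/- → run B
t=33: L0/L1/L2 = -/HD/- → run H
t=34: L0/L1/L2 = -/HD/- → run H
t=35: L0/L1/L2 = -/HD/- → run H
t=36: L0/L1/L2 = -/HD/- → run H
t=37: L0/L1/L2 = -/HD/- → run H
t=38: L0/L1/L2 = -/D/- → run D
t=39: L0/L1/L2 = -/D/- → run D
t=40: L0/L1/L2 = -/D/- → run D
t=41: (idle)
t=42: (idle)
t=43: (idle)
t=44: (idle)

running at tick 9 = B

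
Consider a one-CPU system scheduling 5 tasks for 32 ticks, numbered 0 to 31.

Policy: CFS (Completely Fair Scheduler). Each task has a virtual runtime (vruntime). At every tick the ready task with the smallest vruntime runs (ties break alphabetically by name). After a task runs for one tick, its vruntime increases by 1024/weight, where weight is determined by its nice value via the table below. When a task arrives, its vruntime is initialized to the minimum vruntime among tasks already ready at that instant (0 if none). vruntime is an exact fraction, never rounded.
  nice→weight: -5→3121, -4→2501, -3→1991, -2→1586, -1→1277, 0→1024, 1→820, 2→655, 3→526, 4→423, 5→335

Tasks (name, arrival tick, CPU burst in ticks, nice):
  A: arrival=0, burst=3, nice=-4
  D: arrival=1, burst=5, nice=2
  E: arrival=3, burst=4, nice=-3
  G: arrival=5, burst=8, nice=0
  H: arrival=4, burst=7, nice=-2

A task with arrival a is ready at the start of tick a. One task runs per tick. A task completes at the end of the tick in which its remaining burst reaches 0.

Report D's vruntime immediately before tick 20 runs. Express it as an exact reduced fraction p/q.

vruntime(D, start of tick 20) = 8353792/1638155

t=0: vr[A=0] → run A
t=1: vr[A=1024/2501 D=1024/2501] → run A
t=2: vr[A=2048/2501 D=1024/2501] → run D
t=3: vr[A=2048/2501 D=3231744/1638155 E=2048/2501] → run A
t=4: vr[D=3231744/1638155 E=2048/2501 H=2048/2501] → run E
t=5: vr[D=3231744/1638155 E=6638592/4979491 G=2048/2501 H=2048/2501] → run G
t=6: vr[D=3231744/1638155 E=6638592/4979491 G=4549/2501 H=2048/2501] → run H
t=7: vr[D=3231744/1638155 E=6638592/4979491 G=4549/2501 H=47616/32513] → run E
t=8: vr[D=3231744/1638155 E=9199616/4979491 G=4549/2501 H=47616/32513] → run H
t=9: vr[D=3231744/1638155 E=9199616/4979491 G=4549/2501 H=68608/32513] → run G
t=10: vr[D=3231744/1638155 E=9199616/4979491 G=7050/2501 H=68608/32513] → run E
t=11: vr[D=3231744/1638155 E=11760640/4979491 G=7050/2501 H=68608/32513] → run D
t=12: vr[D=5792768/1638155 E=11760640/4979491 G=7050/2501 H=68608/32513] → run H
t=13: vr[D=5792768/1638155 E=11760640/4979491 G=7050/2501 H=89600/32513] → run E
t=14: vr[D=5792768/1638155 G=7050/2501 H=89600/32513] → run H
t=15: vr[D=5792768/1638155 G=7050/2501 H=110592/32513] → run G
t=16: vr[D=5792768/1638155 G=9551/2501 H=110592/32513] → run H
t=17: vr[D=5792768/1638155 G=9551/2501 H=131584/32513] → run D
t=18: vr[D=8353792/1638155 G=9551/2501 H=131584/32513] → run G
t=19: vr[D=8353792/1638155 G=12052/2501 H=131584/32513] → run H
t=20: vr[D=8353792/1638155 G=12052/2501 H=152576/32513] → run H
t=21: vr[D=8353792/1638155 G=12052/2501] → run G
t=22: vr[D=8353792/1638155 G=14553/2501] → run D
t=23: vr[D=10914816/1638155 G=14553/2501] → run G
t=24: vr[D=10914816/1638155 G=17054/2501] → run D
t=25: vr[G=17054/2501] → run G
t=26: vr[G=19555/2501] → run G
t=27: (idle)
t=28: (idle)
t=29: (idle)
t=30: (idle)
t=31: (idle)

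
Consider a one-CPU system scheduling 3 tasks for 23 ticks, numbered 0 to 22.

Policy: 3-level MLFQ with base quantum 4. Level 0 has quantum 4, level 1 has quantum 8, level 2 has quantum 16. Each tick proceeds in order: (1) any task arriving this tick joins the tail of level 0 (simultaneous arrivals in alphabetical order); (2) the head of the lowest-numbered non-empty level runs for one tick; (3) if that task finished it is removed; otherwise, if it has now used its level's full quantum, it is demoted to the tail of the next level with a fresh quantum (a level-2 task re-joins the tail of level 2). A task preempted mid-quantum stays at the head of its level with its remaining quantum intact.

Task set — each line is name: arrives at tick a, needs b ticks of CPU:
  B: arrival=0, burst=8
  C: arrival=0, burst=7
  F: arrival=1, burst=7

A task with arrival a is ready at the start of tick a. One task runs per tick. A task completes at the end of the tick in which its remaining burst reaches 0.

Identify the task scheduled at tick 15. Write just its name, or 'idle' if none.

t=0: L0/L1/L2 = BC/-/- → run B
t=1: L0/L1/L2 = BCF/-/- → run B
t=2: L0/L1/L2 = BCF/-/- → run B
t=3: L0/L1/L2 = BCF/-/- → run B
t=4: L0/L1/L2 = CF/B/- → run C
t=5: L0/L1/L2 = CF/B/- → run C
t=6: L0/L1/L2 = CF/B/- → run C
t=7: L0/L1/L2 = CF/B/- → run C
t=8: L0/L1/L2 = F/BC/- → run F
t=9: L0/L1/L2 = F/BC/- → run F
t=10: L0/L1/L2 = F/BC/- → run F
t=11: L0/L1/L2 = F/BC/- → run F
t=12: L0/L1/L2 = -/BCF/- → run B
t=13: L0/L1/L2 = -/BCF/- → run B
t=14: L0/L1/L2 = -/BCF/- → run B
t=15: L0/L1/L2 = -/BCF/- → run B
t=16: L0/L1/L2 = -/CF/- → run C
t=17: L0/L1/L2 = -/CF/- → run C
t=18: L0/L1/L2 = -/CF/- → run C
t=19: L0/L1/L2 = -/F/- → run F
t=20: L0/L1/L2 = -/F/- → run F
t=21: L0/L1/L2 = -/F/- → run F
t=22: (idle)

running at tick 15 = B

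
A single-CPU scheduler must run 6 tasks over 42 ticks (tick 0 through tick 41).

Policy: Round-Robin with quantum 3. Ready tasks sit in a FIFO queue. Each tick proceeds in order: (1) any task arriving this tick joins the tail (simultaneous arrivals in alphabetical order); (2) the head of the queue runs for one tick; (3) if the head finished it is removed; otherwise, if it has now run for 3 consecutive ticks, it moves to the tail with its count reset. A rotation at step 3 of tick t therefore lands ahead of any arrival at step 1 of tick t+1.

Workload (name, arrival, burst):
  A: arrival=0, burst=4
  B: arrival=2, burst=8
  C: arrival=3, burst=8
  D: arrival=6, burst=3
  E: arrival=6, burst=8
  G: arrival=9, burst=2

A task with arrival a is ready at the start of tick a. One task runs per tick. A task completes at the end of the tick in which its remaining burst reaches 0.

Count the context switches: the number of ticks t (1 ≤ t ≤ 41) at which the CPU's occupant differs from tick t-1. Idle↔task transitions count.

t=0: queue=[A] q_used=0 → run A
t=1: queue=[A] q_used=1 → run A
t=2: queue=[A,B] q_used=2 → run A
t=3: queue=[B,A,C] q_used=0 → run B
t=4: queue=[B,A,C] q_used=1 → run B
t=5: queue=[B,A,C] q_used=2 → run B
t=6: queue=[A,C,B,D,E] q_used=0 → run A
t=7: queue=[C,B,D,E] q_used=0 → run C
t=8: queue=[C,B,D,E] q_used=1 → run C
t=9: queue=[C,B,D,E,G] q_used=2 → run C
t=10: queue=[B,D,E,G,C] q_used=0 → run B
t=11: queue=[B,D,E,G,C] q_used=1 → run B
t=12: queue=[B,D,E,G,C] q_used=2 → run B
t=13: queue=[D,E,G,C,B] q_used=0 → run D
t=14: queue=[D,E,G,C,B] q_used=1 → run D
t=15: queue=[D,E,G,C,B] q_used=2 → run D
t=16: queue=[E,G,C,B] q_used=0 → run E
t=17: queue=[E,G,C,B] q_used=1 → run E
t=18: queue=[E,G,C,B] q_used=2 → run E
t=19: queue=[G,C,B,E] q_used=0 → run G
t=20: queue=[G,C,B,E] q_used=1 → run G
t=21: queue=[C,B,E] q_used=0 → run C
t=22: queue=[C,B,E] q_used=1 → run C
t=23: queue=[C,B,E] q_used=2 → run C
t=24: queue=[B,E,C] q_used=0 → run B
t=25: queue=[B,E,C] q_used=1 → run B
t=26: queue=[E,C] q_used=0 → run E
t=27: queue=[E,C] q_used=1 → run E
t=28: queue=[E,C] q_used=2 → run E
t=29: queue=[C,E] q_used=0 → run C
t=30: queue=[C,E] q_used=1 → run C
t=31: queue=[E] q_used=0 → run E
t=32: queue=[E] q_used=1 → run E
t=33: (idle)
t=34: (idle)
t=35: (idle)
t=36: (idle)
t=37: (idle)
t=38: (idle)
t=39: (idle)
t=40: (idle)
t=41: (idle)

context switches = 13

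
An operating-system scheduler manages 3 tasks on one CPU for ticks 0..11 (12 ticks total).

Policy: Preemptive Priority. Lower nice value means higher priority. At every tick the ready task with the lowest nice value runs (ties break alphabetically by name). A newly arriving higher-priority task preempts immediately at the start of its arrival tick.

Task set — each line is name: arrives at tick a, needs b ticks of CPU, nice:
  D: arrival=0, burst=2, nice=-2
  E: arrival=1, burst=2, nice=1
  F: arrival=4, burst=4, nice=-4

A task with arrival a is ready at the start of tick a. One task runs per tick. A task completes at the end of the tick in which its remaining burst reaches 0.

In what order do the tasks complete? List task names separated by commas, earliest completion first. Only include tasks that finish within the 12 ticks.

t=0: ready={D} → run D
t=1: ready={D,E} → run D
t=2: ready={E} → run E
t=3: ready={E} → run E
t=4: ready={F} → run F
t=5: ready={F} → run F
t=6: ready={F} → run F
t=7: ready={F} → run F
t=8: (idle)
t=9: (idle)
t=10: (idle)
t=11: (idle)

completion order = D, E, F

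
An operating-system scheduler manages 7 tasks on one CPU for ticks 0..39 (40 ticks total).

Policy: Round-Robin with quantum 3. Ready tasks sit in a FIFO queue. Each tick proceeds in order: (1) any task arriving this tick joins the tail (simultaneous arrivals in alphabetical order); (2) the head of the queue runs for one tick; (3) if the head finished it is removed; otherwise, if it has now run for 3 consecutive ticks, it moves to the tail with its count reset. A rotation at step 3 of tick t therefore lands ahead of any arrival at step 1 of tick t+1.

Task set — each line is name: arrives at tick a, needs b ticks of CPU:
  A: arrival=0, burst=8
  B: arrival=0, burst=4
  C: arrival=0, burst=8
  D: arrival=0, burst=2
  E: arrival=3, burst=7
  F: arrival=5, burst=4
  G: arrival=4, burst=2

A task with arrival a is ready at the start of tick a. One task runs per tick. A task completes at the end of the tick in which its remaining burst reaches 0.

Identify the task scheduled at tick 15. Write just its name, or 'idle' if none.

running at tick 15 = E

t=0: queue=[A,B,C,D] q_used=0 → run A
t=1: queue=[A,B,C,D] q_used=1 → run A
t=2: queue=[A,B,C,D] q_used=2 → run A
t=3: queue=[B,C,D,A,E] q_used=0 → run B
t=4: queue=[B,C,D,A,E,G] q_used=1 → run B
t=5: queue=[B,C,D,A,E,G,F] q_used=2 → run B
t=6: queue=[C,D,A,E,G,F,B] q_used=0 → run C
t=7: queue=[C,D,A,E,G,F,B] q_used=1 → run C
t=8: queue=[C,D,A,E,G,F,B] q_used=2 → run C
t=9: queue=[D,A,E,G,F,B,C] q_used=0 → run D
t=10: queue=[D,A,E,G,F,B,C] q_used=1 → run D
t=11: queue=[A,E,G,F,B,C] q_used=0 → run A
t=12: queue=[A,E,G,F,B,C] q_used=1 → run A
t=13: queue=[A,E,G,F,B,C] q_used=2 → run A
t=14: queue=[E,G,F,B,C,A] q_used=0 → run E
t=15: queue=[E,G,F,B,C,A] q_used=1 → run E
t=16: queue=[E,G,F,B,C,A] q_used=2 → run E
t=17: queue=[G,F,B,C,A,E] q_used=0 → run G
t=18: queue=[G,F,B,C,A,E] q_used=1 → run G
t=19: queue=[F,B,C,A,E] q_used=0 → run F
t=20: queue=[F,B,C,A,E] q_used=1 → run F
t=21: queue=[F,B,C,A,E] q_used=2 → run F
t=22: queue=[B,C,A,E,F] q_used=0 → run B
t=23: queue=[C,A,E,F] q_used=0 → run C
t=24: queue=[C,A,E,F] q_used=1 → run C
t=25: queue=[C,A,E,F] q_used=2 → run C
t=26: queue=[A,E,F,C] q_used=0 → run A
t=27: queue=[A,E,F,C] q_used=1 → run A
t=28: queue=[E,F,C] q_used=0 → run E
t=29: queue=[E,F,C] q_used=1 → run E
t=30: queue=[E,F,C] q_used=2 → run E
t=31: queue=[F,C,E] q_used=0 → run F
t=32: queue=[C,E] q_used=0 → run C
t=33: queue=[C,E] q_used=1 → run C
t=34: queue=[E] q_used=0 → run E
t=35: (idle)
t=36: (idle)
t=37: (idle)
t=38: (idle)
t=39: (idle)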